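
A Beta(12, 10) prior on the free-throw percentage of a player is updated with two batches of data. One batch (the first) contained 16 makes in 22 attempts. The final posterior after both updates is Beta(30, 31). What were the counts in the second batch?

Sequential conjugate updates are equivalent to a single update on the pooled data, so total successes = posterior α − prior α and total failures = posterior β − prior β.
Total across both batches: 30−12=18 makes, 31−10=21 misses.
Subtract the first batch: 18−16=2 makes and 21−6=15 misses.

2 makes and 15 misses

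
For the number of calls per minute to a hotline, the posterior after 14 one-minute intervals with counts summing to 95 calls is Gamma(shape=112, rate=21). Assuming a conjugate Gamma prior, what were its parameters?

A Gamma(α, β) prior (rate parametrization) on a Poisson rate with n observations summing to S gives posterior Gamma(α+S, β+n).
So α = 112 − 95 = 17 and β = 21 − 14 = 7.

Gamma(shape=17, rate=7)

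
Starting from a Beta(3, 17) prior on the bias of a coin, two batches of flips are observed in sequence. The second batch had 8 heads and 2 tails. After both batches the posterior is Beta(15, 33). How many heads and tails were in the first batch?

4 heads and 14 tails

Sequential conjugate updates are equivalent to a single update on the pooled data, so total successes = posterior α − prior α and total failures = posterior β − prior β.
Total across both batches: 15−3=12 heads, 33−17=16 tails.
Subtract the second batch: 12−8=4 heads and 16−2=14 tails.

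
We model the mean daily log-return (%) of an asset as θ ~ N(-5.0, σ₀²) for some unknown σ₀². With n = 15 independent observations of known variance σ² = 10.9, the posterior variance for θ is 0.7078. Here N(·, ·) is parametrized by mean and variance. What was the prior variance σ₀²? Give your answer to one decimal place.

Posterior precision equals prior precision plus data precision: 1/σ_n² = 1/σ₀² + n/σ².
So 1/σ₀² = 1/0.7078 − 15/10.9 = 1.412828 − 1.376147 = 0.036681.
Hence σ₀² = 1/0.036681 ≈ 27.3.

σ₀² = 27.3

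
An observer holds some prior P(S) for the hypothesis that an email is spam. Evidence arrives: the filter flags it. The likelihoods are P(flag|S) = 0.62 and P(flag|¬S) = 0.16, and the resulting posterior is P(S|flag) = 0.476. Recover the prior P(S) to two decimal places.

P(S) = 0.19

Bayes' rule in odds form gives O(S|E) = O(S)·[P(E|S)/P(E|¬S)], hence O(S) = O(S|E)/LR.
Posterior odds = 0.476/(1−0.476) = 0.9084. LR = 0.62/0.16 = 3.8750.
Prior odds = 0.9084/3.8750 = 0.2344, so P(S) = 0.2344/(1+0.2344) ≈ 0.19.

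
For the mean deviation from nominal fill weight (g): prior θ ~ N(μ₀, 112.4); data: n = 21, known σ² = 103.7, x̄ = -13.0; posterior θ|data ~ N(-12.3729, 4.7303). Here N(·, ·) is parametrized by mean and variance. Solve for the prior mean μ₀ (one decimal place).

The posterior mean is a precision-weighted average: μ_n = (τ₀μ₀ + τ_data·x̄)/(τ₀+τ_data), with τ₀=1/σ₀² and τ_data=n/σ².
Here τ₀ = 1/112.4 = 0.008897 and τ_data = 21/103.7 = 0.202507, so τ_n = 0.211404.
Rearranging for μ₀: μ₀ = (μ_n·τ_n − τ_data·x̄)/τ₀ = (-12.3729·0.211404 − 0.202507·-13.0) / 0.008897 = 0.016910/0.008897 ≈ 1.9.

μ₀ = 1.9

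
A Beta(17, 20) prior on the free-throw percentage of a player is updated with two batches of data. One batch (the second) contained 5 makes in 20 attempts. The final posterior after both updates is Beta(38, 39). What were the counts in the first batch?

Sequential conjugate updates are equivalent to a single update on the pooled data, so total successes = posterior α − prior α and total failures = posterior β − prior β.
Total across both batches: 38−17=21 makes, 39−20=19 misses.
Subtract the second batch: 21−5=16 makes and 19−15=4 misses.

16 makes and 4 misses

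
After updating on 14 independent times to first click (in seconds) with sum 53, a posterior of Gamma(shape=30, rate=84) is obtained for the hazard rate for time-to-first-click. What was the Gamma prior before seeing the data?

Gamma(shape=16, rate=31)

For an exponential likelihood with a Gamma(α, β) prior on the rate, n observations with total T give posterior Gamma(α+n, β+T).
So α = 30 − 14 = 16 and β = 84 − 53 = 31.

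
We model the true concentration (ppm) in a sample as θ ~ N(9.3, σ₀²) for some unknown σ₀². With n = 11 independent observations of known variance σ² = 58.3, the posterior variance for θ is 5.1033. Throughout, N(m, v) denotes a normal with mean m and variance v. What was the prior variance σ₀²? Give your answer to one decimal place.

For the Normal–Normal model with known σ², precisions add: τ_n = τ₀ + n/σ².
So 1/σ₀² = 1/5.1033 − 11/58.3 = 0.195952 − 0.188679 = 0.007273.
Hence σ₀² = 1/0.007273 ≈ 137.5.

σ₀² = 137.5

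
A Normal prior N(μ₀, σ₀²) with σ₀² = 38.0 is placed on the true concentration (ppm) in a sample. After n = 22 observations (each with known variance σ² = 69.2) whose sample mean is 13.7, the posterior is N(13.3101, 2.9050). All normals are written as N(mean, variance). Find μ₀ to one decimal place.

μ₀ = 8.6

The posterior mean is a precision-weighted average: μ_n = (τ₀μ₀ + τ_data·x̄)/(τ₀+τ_data), with τ₀=1/σ₀² and τ_data=n/σ².
Here τ₀ = 1/38.0 = 0.026316 and τ_data = 22/69.2 = 0.317919, so τ_n = 0.344235.
Rearranging for μ₀: μ₀ = (μ_n·τ_n − τ_data·x̄)/τ₀ = (13.3101·0.344235 − 0.317919·13.7) / 0.026316 = 0.226312/0.026316 ≈ 8.6.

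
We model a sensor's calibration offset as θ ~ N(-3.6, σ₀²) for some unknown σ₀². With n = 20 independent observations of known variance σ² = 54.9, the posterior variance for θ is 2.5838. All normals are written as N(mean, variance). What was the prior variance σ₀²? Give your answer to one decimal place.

Posterior precision equals prior precision plus data precision: 1/σ_n² = 1/σ₀² + n/σ².
So 1/σ₀² = 1/2.5838 − 20/54.9 = 0.387027 − 0.364299 = 0.022728.
Hence σ₀² = 1/0.022728 ≈ 44.0.

σ₀² = 44.0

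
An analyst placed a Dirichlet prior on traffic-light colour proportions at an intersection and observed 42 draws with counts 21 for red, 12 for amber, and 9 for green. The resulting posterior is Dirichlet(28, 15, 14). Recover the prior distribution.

For a Dirichlet(α) prior with multinomial counts c, the posterior is Dirichlet(α + c) componentwise.
Subtract each count from the matching posterior parameter: 28−21=7, 15−12=3, 14−9=5.

Dirichlet(7, 3, 5)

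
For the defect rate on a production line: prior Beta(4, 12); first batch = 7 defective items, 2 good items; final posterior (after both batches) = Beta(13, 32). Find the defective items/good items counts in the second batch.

Because Beta–binomial updating is additive in the counts, the combined data contributed (α_post−α_prior, β_post−β_prior) successes and failures.
Total across both batches: 13−4=9 defective items, 32−12=20 good items.
Subtract the first batch: 9−7=2 defective items and 20−2=18 good items.

2 defective items and 18 good items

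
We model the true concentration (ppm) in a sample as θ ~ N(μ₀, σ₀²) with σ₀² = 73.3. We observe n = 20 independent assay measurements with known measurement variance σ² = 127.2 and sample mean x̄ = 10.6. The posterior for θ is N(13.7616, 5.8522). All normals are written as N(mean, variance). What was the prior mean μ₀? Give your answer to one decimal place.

μ₀ = 50.2

The posterior mean is a precision-weighted average: μ_n = (τ₀μ₀ + τ_data·x̄)/(τ₀+τ_data), with τ₀=1/σ₀² and τ_data=n/σ².
Here τ₀ = 1/73.3 = 0.013643 and τ_data = 20/127.2 = 0.157233, so τ_n = 0.170876.
Rearranging for μ₀: μ₀ = (μ_n·τ_n − τ_data·x̄)/τ₀ = (13.7616·0.170876 − 0.157233·10.6) / 0.013643 = 0.684857/0.013643 ≈ 50.2.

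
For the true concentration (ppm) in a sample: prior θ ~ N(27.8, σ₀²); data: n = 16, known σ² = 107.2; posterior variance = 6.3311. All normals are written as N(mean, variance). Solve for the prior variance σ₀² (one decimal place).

σ₀² = 115.0

For the Normal–Normal model with known σ², precisions add: τ_n = τ₀ + n/σ².
So 1/σ₀² = 1/6.3311 − 16/107.2 = 0.157950 − 0.149254 = 0.008696.
Hence σ₀² = 1/0.008696 ≈ 115.0.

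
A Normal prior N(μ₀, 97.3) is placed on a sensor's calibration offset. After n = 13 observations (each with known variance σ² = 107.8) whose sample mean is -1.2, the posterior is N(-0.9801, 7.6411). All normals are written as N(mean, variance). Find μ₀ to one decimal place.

The posterior mean is a precision-weighted average: μ_n = (τ₀μ₀ + τ_data·x̄)/(τ₀+τ_data), with τ₀=1/σ₀² and τ_data=n/σ².
Here τ₀ = 1/97.3 = 0.010277 and τ_data = 13/107.8 = 0.120594, so τ_n = 0.130871.
Rearranging for μ₀: μ₀ = (μ_n·τ_n − τ_data·x̄)/τ₀ = (-0.9801·0.130871 − 0.120594·-1.2) / 0.010277 = 0.016446/0.010277 ≈ 1.6.

μ₀ = 1.6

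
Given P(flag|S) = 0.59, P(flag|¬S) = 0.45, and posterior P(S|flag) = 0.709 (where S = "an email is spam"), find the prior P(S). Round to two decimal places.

Bayes' rule in odds form gives O(S|E) = O(S)·[P(E|S)/P(E|¬S)], hence O(S) = O(S|E)/LR.
Posterior odds = 0.709/(1−0.709) = 2.4364. LR = 0.59/0.45 = 1.3111.
Prior odds = 2.4364/1.3111 = 1.8583, so P(S) = 1.8583/(1+1.8583) ≈ 0.65.

P(S) = 0.65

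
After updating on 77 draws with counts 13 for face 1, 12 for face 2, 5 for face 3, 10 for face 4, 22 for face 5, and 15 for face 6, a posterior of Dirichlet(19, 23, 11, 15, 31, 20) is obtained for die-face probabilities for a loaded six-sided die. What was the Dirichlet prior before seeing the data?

Dirichlet(6, 11, 6, 5, 9, 5)

For a Dirichlet(α) prior with multinomial counts c, the posterior is Dirichlet(α + c) componentwise.
Subtract each count from the matching posterior parameter: 19−13=6, 23−12=11, 11−5=6, 15−10=5, 31−22=9, 20−15=5.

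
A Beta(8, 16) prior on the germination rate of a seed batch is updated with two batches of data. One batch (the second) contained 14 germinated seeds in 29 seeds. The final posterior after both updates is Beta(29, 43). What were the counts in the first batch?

7 germinated seeds and 12 non-germinating seeds

Sequential conjugate updates are equivalent to a single update on the pooled data, so total successes = posterior α − prior α and total failures = posterior β − prior β.
Total across both batches: 29−8=21 germinated seeds, 43−16=27 non-germinating seeds.
Subtract the second batch: 21−14=7 germinated seeds and 27−15=12 non-germinating seeds.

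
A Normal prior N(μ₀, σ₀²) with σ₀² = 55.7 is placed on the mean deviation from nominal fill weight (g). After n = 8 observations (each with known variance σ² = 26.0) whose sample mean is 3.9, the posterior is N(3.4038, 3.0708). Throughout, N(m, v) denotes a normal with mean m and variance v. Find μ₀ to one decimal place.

The posterior mean is a precision-weighted average: μ_n = (τ₀μ₀ + τ_data·x̄)/(τ₀+τ_data), with τ₀=1/σ₀² and τ_data=n/σ².
Here τ₀ = 1/55.7 = 0.017953 and τ_data = 8/26.0 = 0.307692, so τ_n = 0.325645.
Rearranging for μ₀: μ₀ = (μ_n·τ_n − τ_data·x̄)/τ₀ = (3.4038·0.325645 − 0.307692·3.9) / 0.017953 = -0.091568/0.017953 ≈ -5.1.

μ₀ = -5.1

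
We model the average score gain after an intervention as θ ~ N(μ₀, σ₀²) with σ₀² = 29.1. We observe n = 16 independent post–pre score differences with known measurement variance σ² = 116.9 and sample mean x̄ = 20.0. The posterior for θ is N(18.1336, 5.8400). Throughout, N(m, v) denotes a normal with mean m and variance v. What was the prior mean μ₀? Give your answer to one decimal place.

The posterior mean is a precision-weighted average: μ_n = (τ₀μ₀ + τ_data·x̄)/(τ₀+τ_data), with τ₀=1/σ₀² and τ_data=n/σ².
Here τ₀ = 1/29.1 = 0.034364 and τ_data = 16/116.9 = 0.136869, so τ_n = 0.171233.
Rearranging for μ₀: μ₀ = (μ_n·τ_n − τ_data·x̄)/τ₀ = (18.1336·0.171233 − 0.136869·20.0) / 0.034364 = 0.367691/0.034364 ≈ 10.7.

μ₀ = 10.7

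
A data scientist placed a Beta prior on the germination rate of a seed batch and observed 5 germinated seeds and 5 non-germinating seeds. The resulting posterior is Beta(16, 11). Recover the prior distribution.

Under Beta–binomial conjugacy the posterior parameters are (a+s, b+f).
Subtract the data counts: 16−5=11, 11−5=6.

Beta(11, 6)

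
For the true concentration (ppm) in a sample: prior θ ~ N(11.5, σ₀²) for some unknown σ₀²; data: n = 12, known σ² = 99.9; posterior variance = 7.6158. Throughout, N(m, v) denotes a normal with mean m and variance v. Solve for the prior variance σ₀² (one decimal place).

For the Normal–Normal model with known σ², precisions add: τ_n = τ₀ + n/σ².
So 1/σ₀² = 1/7.6158 − 12/99.9 = 0.131306 − 0.120120 = 0.011186.
Hence σ₀² = 1/0.011186 ≈ 89.4.

σ₀² = 89.4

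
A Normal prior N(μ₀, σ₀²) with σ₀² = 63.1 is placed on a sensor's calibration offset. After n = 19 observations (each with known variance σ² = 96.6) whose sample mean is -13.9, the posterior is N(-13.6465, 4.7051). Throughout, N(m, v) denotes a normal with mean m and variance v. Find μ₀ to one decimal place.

The posterior mean is a precision-weighted average: μ_n = (τ₀μ₀ + τ_data·x̄)/(τ₀+τ_data), with τ₀=1/σ₀² and τ_data=n/σ².
Here τ₀ = 1/63.1 = 0.015848 and τ_data = 19/96.6 = 0.196687, so τ_n = 0.212535.
Rearranging for μ₀: μ₀ = (μ_n·τ_n − τ_data·x̄)/τ₀ = (-13.6465·0.212535 − 0.196687·-13.9) / 0.015848 = -0.166410/0.015848 ≈ -10.5.

μ₀ = -10.5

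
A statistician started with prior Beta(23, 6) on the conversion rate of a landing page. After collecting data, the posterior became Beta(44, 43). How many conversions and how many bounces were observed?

21 conversions and 37 bounces

A Beta(α, β) prior with s successes and f failures in binomial data gives a Beta(α+s, β+f) posterior.
So s = 44 − 23 = 21 and f = 43 − 6 = 37.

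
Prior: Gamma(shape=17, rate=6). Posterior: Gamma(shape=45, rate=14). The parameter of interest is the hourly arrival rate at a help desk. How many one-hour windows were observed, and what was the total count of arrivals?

n = 8 one-hour windows with total 28 arrivals

A Gamma(α, β) prior (rate parametrization) on a Poisson rate with n observations summing to S gives posterior Gamma(α+S, β+n).
Matching: Σxᵢ = 45 − 17 = 28 and n = 14 − 6 = 8.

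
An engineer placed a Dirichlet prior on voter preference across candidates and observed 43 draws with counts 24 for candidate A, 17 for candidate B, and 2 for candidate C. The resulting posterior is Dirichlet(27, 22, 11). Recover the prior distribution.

For a Dirichlet(α) prior with multinomial counts c, the posterior is Dirichlet(α + c) componentwise.
Subtract each count from the matching posterior parameter: 27−24=3, 22−17=5, 11−2=9.

Dirichlet(3, 5, 9)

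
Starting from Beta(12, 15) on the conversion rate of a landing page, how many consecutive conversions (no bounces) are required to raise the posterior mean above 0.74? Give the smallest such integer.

After k conversions and 0 bounces the posterior is Beta(12+k, 15), with mean (12+k)/(12+15+k).
Set (12+k)/(27+k) > 0.74 and solve: k > (0.74·27 − 12)/(1 − 0.74) = 30.692.
The smallest integer exceeding 30.692 is 31.

k = 31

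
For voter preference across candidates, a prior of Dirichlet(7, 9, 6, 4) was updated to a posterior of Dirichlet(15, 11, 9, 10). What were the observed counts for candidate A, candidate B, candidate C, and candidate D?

counts (8, 2, 3, 6)

For a Dirichlet(α) prior with multinomial counts c, the posterior is Dirichlet(α + c) componentwise.
Counts are posterior − prior componentwise: 15−7=8, 11−9=2, 9−6=3, 10−4=6.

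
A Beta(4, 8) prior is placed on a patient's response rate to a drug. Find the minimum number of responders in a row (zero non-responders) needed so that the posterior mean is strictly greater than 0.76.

k = 22

After k responders and 0 non-responders the posterior is Beta(4+k, 8), with mean (4+k)/(4+8+k).
Set (4+k)/(12+k) > 0.76 and solve: k > (0.76·12 − 4)/(1 − 0.76) = 21.333.
The smallest integer exceeding 21.333 is 22.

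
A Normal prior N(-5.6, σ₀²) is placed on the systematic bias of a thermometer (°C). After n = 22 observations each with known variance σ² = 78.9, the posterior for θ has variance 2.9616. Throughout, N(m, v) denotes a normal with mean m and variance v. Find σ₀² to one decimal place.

σ₀² = 17.0

For the Normal–Normal model with known σ², precisions add: τ_n = τ₀ + n/σ².
So 1/σ₀² = 1/2.9616 − 22/78.9 = 0.337655 − 0.278834 = 0.058821.
Hence σ₀² = 1/0.058821 ≈ 17.0.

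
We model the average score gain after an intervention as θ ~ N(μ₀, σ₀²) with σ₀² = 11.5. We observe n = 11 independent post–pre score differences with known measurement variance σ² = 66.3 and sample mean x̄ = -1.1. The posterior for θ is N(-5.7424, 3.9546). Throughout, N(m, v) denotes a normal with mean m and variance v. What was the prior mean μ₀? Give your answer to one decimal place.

μ₀ = -14.6

The posterior mean is a precision-weighted average: μ_n = (τ₀μ₀ + τ_data·x̄)/(τ₀+τ_data), with τ₀=1/σ₀² and τ_data=n/σ².
Here τ₀ = 1/11.5 = 0.086957 and τ_data = 11/66.3 = 0.165913, so τ_n = 0.252870.
Rearranging for μ₀: μ₀ = (μ_n·τ_n − τ_data·x̄)/τ₀ = (-5.7424·0.252870 − 0.165913·-1.1) / 0.086957 = -1.269576/0.086957 ≈ -14.6.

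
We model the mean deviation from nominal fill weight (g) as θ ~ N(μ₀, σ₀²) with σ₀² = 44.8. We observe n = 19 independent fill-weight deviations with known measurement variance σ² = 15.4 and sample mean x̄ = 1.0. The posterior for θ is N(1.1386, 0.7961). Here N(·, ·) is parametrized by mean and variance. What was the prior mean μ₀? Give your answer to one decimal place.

With known observation variance, the Normal–Normal posterior has precision τ_n = τ₀ + n/σ² and mean μ_n = (τ₀μ₀ + (n/σ²)x̄)/τ_n.
Here τ₀ = 1/44.8 = 0.022321 and τ_data = 19/15.4 = 1.233766, so τ_n = 1.256087.
Rearranging for μ₀: μ₀ = (μ_n·τ_n − τ_data·x̄)/τ₀ = (1.1386·1.256087 − 1.233766·1.0) / 0.022321 = 0.196415/0.022321 ≈ 8.8.

μ₀ = 8.8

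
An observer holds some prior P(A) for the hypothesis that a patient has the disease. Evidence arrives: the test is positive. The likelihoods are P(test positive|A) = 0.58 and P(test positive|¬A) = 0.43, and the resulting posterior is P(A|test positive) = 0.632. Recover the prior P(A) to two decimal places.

P(A) = 0.56

In odds form, posterior odds = prior odds × likelihood ratio, so prior odds = posterior odds ÷ LR.
Posterior odds = 0.632/(1−0.632) = 1.7174. LR = 0.58/0.43 = 1.3488.
Prior odds = 1.7174/1.3488 = 1.2733, so P(A) = 1.2733/(1+1.2733) ≈ 0.56.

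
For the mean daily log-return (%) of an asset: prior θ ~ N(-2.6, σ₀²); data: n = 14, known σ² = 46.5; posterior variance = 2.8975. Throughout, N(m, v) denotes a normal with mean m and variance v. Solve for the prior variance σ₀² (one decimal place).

σ₀² = 22.7

For the Normal–Normal model with known σ², precisions add: τ_n = τ₀ + n/σ².
So 1/σ₀² = 1/2.8975 − 14/46.5 = 0.345125 − 0.301075 = 0.044050.
Hence σ₀² = 1/0.044050 ≈ 22.7.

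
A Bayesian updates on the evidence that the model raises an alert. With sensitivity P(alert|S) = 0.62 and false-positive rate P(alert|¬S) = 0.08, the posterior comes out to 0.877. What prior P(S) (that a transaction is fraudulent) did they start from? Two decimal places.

In odds form, posterior odds = prior odds × likelihood ratio, so prior odds = posterior odds ÷ LR.
Posterior odds = 0.877/(1−0.877) = 7.1301. LR = 0.62/0.08 = 7.7500.
Prior odds = 7.1301/7.7500 = 0.9200, so P(S) = 0.9200/(1+0.9200) ≈ 0.48.

P(S) = 0.48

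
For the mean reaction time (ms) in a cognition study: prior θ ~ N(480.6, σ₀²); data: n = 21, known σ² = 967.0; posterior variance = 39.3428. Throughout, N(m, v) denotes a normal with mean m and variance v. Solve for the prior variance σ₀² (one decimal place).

σ₀² = 270.2

Posterior precision equals prior precision plus data precision: 1/σ_n² = 1/σ₀² + n/σ².
So 1/σ₀² = 1/39.3428 − 21/967.0 = 0.025418 − 0.021717 = 0.003701.
Hence σ₀² = 1/0.003701 ≈ 270.2.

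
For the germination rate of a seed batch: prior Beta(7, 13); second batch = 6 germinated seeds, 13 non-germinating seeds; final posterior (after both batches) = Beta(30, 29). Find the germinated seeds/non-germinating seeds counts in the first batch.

17 germinated seeds and 3 non-germinating seeds

Sequential conjugate updates are equivalent to a single update on the pooled data, so total successes = posterior α − prior α and total failures = posterior β − prior β.
Total across both batches: 30−7=23 germinated seeds, 29−13=16 non-germinating seeds.
Subtract the second batch: 23−6=17 germinated seeds and 16−13=3 non-germinating seeds.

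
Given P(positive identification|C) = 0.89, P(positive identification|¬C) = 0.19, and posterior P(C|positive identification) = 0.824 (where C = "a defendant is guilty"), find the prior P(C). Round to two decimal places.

Bayes' rule in odds form gives O(C|E) = O(C)·[P(E|C)/P(E|¬C)], hence O(C) = O(C|E)/LR.
Posterior odds = 0.824/(1−0.824) = 4.6818. LR = 0.89/0.19 = 4.6842.
Prior odds = 4.6818/4.6842 = 0.9995, so P(C) = 0.9995/(1+0.9995) ≈ 0.50.

P(C) = 0.50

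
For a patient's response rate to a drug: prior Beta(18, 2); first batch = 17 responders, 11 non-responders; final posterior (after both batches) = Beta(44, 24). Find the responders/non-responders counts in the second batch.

9 responders and 11 non-responders

Sequential conjugate updates are equivalent to a single update on the pooled data, so total successes = posterior α − prior α and total failures = posterior β − prior β.
Total across both batches: 44−18=26 responders, 24−2=22 non-responders.
Subtract the first batch: 26−17=9 responders and 22−11=11 non-responders.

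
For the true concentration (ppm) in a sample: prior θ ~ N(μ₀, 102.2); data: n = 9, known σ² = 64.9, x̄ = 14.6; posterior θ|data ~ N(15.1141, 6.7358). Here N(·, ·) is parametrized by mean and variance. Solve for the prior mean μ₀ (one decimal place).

The posterior mean is a precision-weighted average: μ_n = (τ₀μ₀ + τ_data·x̄)/(τ₀+τ_data), with τ₀=1/σ₀² and τ_data=n/σ².
Here τ₀ = 1/102.2 = 0.009785 and τ_data = 9/64.9 = 0.138675, so τ_n = 0.148460.
Rearranging for μ₀: μ₀ = (μ_n·τ_n − τ_data·x̄)/τ₀ = (15.1141·0.148460 − 0.138675·14.6) / 0.009785 = 0.219184/0.009785 ≈ 22.4.

μ₀ = 22.4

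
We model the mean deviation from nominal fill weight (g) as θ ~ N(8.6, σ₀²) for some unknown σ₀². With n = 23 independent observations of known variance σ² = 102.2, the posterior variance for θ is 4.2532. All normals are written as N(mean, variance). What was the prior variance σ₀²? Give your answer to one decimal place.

σ₀² = 99.3

For the Normal–Normal model with known σ², precisions add: τ_n = τ₀ + n/σ².
So 1/σ₀² = 1/4.2532 − 23/102.2 = 0.235117 − 0.225049 = 0.010068.
Hence σ₀² = 1/0.010068 ≈ 99.3.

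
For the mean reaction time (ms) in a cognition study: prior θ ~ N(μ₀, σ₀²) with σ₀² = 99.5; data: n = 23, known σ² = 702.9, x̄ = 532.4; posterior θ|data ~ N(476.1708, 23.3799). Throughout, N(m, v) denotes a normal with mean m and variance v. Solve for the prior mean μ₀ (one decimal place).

With known observation variance, the Normal–Normal posterior has precision τ_n = τ₀ + n/σ² and mean μ_n = (τ₀μ₀ + (n/σ²)x̄)/τ_n.
Here τ₀ = 1/99.5 = 0.010050 and τ_data = 23/702.9 = 0.032722, so τ_n = 0.042772.
Rearranging for μ₀: μ₀ = (μ_n·τ_n − τ_data·x̄)/τ₀ = (476.1708·0.042772 − 0.032722·532.4) / 0.010050 = 2.945585/0.010050 ≈ 293.1.

μ₀ = 293.1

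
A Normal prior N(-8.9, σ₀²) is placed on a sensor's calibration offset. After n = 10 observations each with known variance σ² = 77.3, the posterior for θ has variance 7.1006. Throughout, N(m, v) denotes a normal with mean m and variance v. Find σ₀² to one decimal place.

σ₀² = 87.2

Posterior precision equals prior precision plus data precision: 1/σ_n² = 1/σ₀² + n/σ².
So 1/σ₀² = 1/7.1006 − 10/77.3 = 0.140833 − 0.129366 = 0.011467.
Hence σ₀² = 1/0.011467 ≈ 87.2.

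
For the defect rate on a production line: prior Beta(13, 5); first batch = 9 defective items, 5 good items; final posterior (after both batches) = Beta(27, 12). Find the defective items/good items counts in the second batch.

5 defective items and 2 good items

Because Beta–binomial updating is additive in the counts, the combined data contributed (α_post−α_prior, β_post−β_prior) successes and failures.
Total across both batches: 27−13=14 defective items, 12−5=7 good items.
Subtract the first batch: 14−9=5 defective items and 7−5=2 good items.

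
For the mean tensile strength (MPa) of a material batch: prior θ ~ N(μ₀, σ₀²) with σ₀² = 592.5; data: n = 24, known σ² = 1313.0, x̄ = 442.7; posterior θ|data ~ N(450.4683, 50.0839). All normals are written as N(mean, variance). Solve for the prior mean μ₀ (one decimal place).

The posterior mean is a precision-weighted average: μ_n = (τ₀μ₀ + τ_data·x̄)/(τ₀+τ_data), with τ₀=1/σ₀² and τ_data=n/σ².
Here τ₀ = 1/592.5 = 0.001688 and τ_data = 24/1313.0 = 0.018279, so τ_n = 0.019967.
Rearranging for μ₀: μ₀ = (μ_n·τ_n − τ_data·x̄)/τ₀ = (450.4683·0.019967 − 0.018279·442.7) / 0.001688 = 0.902387/0.001688 ≈ 534.6.

μ₀ = 534.6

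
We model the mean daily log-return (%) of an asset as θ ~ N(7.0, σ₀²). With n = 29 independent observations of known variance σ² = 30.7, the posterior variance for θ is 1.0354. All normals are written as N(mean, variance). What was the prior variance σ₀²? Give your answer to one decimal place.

For the Normal–Normal model with known σ², precisions add: τ_n = τ₀ + n/σ².
So 1/σ₀² = 1/1.0354 − 29/30.7 = 0.965810 − 0.944625 = 0.021185.
Hence σ₀² = 1/0.021185 ≈ 47.2.

σ₀² = 47.2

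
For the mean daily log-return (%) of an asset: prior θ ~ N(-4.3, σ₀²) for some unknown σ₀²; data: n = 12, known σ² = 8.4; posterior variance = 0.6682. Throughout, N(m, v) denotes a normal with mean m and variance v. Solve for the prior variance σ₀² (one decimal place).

σ₀² = 14.7

Posterior precision equals prior precision plus data precision: 1/σ_n² = 1/σ₀² + n/σ².
So 1/σ₀² = 1/0.6682 − 12/8.4 = 1.496558 − 1.428571 = 0.067987.
Hence σ₀² = 1/0.067987 ≈ 14.7.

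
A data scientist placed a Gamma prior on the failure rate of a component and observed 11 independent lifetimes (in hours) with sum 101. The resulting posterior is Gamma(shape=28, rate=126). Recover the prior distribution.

Gamma–exponential conjugacy: posterior shape = α + n, posterior rate = β + Σtᵢ.
So α = 28 − 11 = 17 and β = 126 − 101 = 25.

Gamma(shape=17, rate=25)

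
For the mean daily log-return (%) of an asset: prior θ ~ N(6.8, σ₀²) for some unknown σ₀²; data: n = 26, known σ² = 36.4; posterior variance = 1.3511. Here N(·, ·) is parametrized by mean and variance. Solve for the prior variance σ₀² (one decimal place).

For the Normal–Normal model with known σ², precisions add: τ_n = τ₀ + n/σ².
So 1/σ₀² = 1/1.3511 − 26/36.4 = 0.740138 − 0.714286 = 0.025852.
Hence σ₀² = 1/0.025852 ≈ 38.7.

σ₀² = 38.7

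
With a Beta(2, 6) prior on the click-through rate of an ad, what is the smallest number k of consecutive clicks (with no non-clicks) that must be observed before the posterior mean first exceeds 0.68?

k = 11

After k clicks and 0 non-clicks the posterior is Beta(2+k, 6), with mean (2+k)/(2+6+k).
Set (2+k)/(8+k) > 0.68 and solve: k > (0.68·8 − 2)/(1 − 0.68) = 10.750.
The smallest integer exceeding 10.750 is 11, and checking k=11: (13)/(19) = 0.6842 > 0.68.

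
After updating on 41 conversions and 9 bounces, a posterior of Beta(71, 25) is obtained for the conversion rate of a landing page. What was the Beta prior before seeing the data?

Beta(30, 16)

Under Beta–binomial conjugacy the posterior parameters are (α+s, β+f).
So α = 71 − 41 = 30 and β = 25 − 9 = 16.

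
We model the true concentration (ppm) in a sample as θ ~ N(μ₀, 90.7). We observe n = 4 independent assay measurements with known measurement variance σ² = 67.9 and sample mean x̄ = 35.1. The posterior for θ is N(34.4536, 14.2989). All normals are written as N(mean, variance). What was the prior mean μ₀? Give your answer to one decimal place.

With known observation variance, the Normal–Normal posterior has precision τ_n = τ₀ + n/σ² and mean μ_n = (τ₀μ₀ + (n/σ²)x̄)/τ_n.
Here τ₀ = 1/90.7 = 0.011025 and τ_data = 4/67.9 = 0.058910, so τ_n = 0.069935.
Rearranging for μ₀: μ₀ = (μ_n·τ_n − τ_data·x̄)/τ₀ = (34.4536·0.069935 − 0.058910·35.1) / 0.011025 = 0.341772/0.011025 ≈ 31.0.

μ₀ = 31.0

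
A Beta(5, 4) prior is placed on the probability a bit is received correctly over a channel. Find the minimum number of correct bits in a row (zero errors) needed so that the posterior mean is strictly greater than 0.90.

k = 32

After k correct bits and 0 errors the posterior is Beta(5+k, 4), with mean (5+k)/(5+4+k).
Set (5+k)/(9+k) > 0.90 and solve: k > (0.90·9 − 5)/(1 − 0.90) = 31.000.
The smallest integer exceeding 31.000 is 32.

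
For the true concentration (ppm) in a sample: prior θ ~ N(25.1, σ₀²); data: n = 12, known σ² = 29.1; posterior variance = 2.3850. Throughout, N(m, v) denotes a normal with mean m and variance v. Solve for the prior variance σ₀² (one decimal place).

σ₀² = 144.6

Posterior precision equals prior precision plus data precision: 1/σ_n² = 1/σ₀² + n/σ².
So 1/σ₀² = 1/2.3850 − 12/29.1 = 0.419287 − 0.412371 = 0.006916.
Hence σ₀² = 1/0.006916 ≈ 144.6.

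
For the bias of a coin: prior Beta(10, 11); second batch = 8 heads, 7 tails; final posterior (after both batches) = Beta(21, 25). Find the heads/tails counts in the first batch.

3 heads and 7 tails

Because Beta–binomial updating is additive in the counts, the combined data contributed (α_post−α_prior, β_post−β_prior) successes and failures.
Total across both batches: 21−10=11 heads, 25−11=14 tails.
Subtract the second batch: 11−8=3 heads and 14−7=7 tails.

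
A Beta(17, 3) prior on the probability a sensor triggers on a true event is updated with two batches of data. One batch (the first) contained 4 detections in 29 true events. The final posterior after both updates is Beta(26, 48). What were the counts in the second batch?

5 detections and 20 misses

Because Beta–binomial updating is additive in the counts, the combined data contributed (α_post−α_prior, β_post−β_prior) successes and failures.
Total across both batches: 26−17=9 detections, 48−3=45 misses.
Subtract the first batch: 9−4=5 detections and 45−25=20 misses.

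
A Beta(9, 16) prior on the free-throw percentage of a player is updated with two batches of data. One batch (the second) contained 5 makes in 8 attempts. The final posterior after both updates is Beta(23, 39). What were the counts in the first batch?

Sequential conjugate updates are equivalent to a single update on the pooled data, so total successes = posterior α − prior α and total failures = posterior β − prior β.
Total across both batches: 23−9=14 makes, 39−16=23 misses.
Subtract the second batch: 14−5=9 makes and 23−3=20 misses.

9 makes and 20 misses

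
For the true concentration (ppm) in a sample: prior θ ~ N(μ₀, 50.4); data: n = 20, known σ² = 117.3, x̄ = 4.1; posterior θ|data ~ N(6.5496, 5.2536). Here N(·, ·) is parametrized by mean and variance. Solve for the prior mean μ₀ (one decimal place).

With known observation variance, the Normal–Normal posterior has precision τ_n = τ₀ + n/σ² and mean μ_n = (τ₀μ₀ + (n/σ²)x̄)/τ_n.
Here τ₀ = 1/50.4 = 0.019841 and τ_data = 20/117.3 = 0.170503, so τ_n = 0.190344.
Rearranging for μ₀: μ₀ = (μ_n·τ_n − τ_data·x̄)/τ₀ = (6.5496·0.190344 − 0.170503·4.1) / 0.019841 = 0.547615/0.019841 ≈ 27.6.

μ₀ = 27.6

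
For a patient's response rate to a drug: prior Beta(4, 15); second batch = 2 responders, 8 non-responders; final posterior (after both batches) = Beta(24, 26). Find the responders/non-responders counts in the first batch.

Sequential conjugate updates are equivalent to a single update on the pooled data, so total successes = posterior α − prior α and total failures = posterior β − prior β.
Total across both batches: 24−4=20 responders, 26−15=11 non-responders.
Subtract the second batch: 20−2=18 responders and 11−8=3 non-responders.

18 responders and 3 non-responders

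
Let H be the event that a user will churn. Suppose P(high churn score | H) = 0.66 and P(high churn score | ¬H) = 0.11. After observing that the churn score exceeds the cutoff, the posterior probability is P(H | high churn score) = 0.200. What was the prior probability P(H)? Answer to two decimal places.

In odds form, posterior odds = prior odds × likelihood ratio, so prior odds = posterior odds ÷ LR.
Posterior odds = 0.200/(1−0.200) = 0.2500. LR = 0.66/0.11 = 6.0000.
Prior odds = 0.2500/6.0000 = 0.0417, so P(H) = 0.0417/(1+0.0417) ≈ 0.04.

P(H) = 0.04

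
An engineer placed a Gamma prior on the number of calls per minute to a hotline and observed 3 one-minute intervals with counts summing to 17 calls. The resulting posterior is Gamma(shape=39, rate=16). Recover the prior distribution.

Gamma–Poisson conjugacy: posterior shape = α + Σxᵢ, posterior rate = β + n.
So α = 39 − 17 = 22 and β = 16 − 3 = 13.

Gamma(shape=22, rate=13)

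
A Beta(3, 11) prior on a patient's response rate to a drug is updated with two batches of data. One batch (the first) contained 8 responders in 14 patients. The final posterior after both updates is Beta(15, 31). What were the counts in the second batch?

4 responders and 14 non-responders

Because Beta–binomial updating is additive in the counts, the combined data contributed (α_post−α_prior, β_post−β_prior) successes and failures.
Total across both batches: 15−3=12 responders, 31−11=20 non-responders.
Subtract the first batch: 12−8=4 responders and 20−6=14 non-responders.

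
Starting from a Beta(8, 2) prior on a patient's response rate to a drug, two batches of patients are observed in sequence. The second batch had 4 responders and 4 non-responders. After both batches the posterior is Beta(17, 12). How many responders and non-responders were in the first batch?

5 responders and 6 non-responders

Because Beta–binomial updating is additive in the counts, the combined data contributed (α_post−α_prior, β_post−β_prior) successes and failures.
Total across both batches: 17−8=9 responders, 12−2=10 non-responders.
Subtract the second batch: 9−4=5 responders and 10−4=6 non-responders.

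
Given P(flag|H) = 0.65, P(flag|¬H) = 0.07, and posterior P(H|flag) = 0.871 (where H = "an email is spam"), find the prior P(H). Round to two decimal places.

P(H) = 0.42

In odds form, posterior odds = prior odds × likelihood ratio, so prior odds = posterior odds ÷ LR.
Posterior odds = 0.871/(1−0.871) = 6.7519. LR = 0.65/0.07 = 9.2857.
Prior odds = 6.7519/9.2857 = 0.7271, so P(H) = 0.7271/(1+0.7271) ≈ 0.42.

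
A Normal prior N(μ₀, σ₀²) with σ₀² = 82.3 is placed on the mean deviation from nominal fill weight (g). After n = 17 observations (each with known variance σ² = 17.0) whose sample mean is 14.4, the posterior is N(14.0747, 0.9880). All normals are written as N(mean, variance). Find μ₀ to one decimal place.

μ₀ = -12.7

With known observation variance, the Normal–Normal posterior has precision τ_n = τ₀ + n/σ² and mean μ_n = (τ₀μ₀ + (n/σ²)x̄)/τ_n.
Here τ₀ = 1/82.3 = 0.012151 and τ_data = 17/17.0 = 1.000000, so τ_n = 1.012151.
Rearranging for μ₀: μ₀ = (μ_n·τ_n − τ_data·x̄)/τ₀ = (14.0747·1.012151 − 1.000000·14.4) / 0.012151 = -0.154278/0.012151 ≈ -12.7.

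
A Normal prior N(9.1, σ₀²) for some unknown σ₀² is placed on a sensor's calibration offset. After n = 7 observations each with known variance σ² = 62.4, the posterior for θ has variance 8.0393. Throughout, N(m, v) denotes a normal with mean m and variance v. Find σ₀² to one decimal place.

Posterior precision equals prior precision plus data precision: 1/σ_n² = 1/σ₀² + n/σ².
So 1/σ₀² = 1/8.0393 − 7/62.4 = 0.124389 − 0.112179 = 0.012210.
Hence σ₀² = 1/0.012210 ≈ 81.9.

σ₀² = 81.9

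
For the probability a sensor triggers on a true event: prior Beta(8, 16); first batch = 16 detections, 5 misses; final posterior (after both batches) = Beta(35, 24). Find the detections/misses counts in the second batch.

11 detections and 3 misses

Sequential conjugate updates are equivalent to a single update on the pooled data, so total successes = posterior α − prior α and total failures = posterior β − prior β.
Total across both batches: 35−8=27 detections, 24−16=8 misses.
Subtract the first batch: 27−16=11 detections and 8−5=3 misses.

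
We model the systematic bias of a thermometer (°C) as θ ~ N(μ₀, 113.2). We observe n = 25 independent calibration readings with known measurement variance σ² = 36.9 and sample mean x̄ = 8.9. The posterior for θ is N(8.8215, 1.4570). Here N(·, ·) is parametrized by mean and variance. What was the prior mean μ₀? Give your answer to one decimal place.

μ₀ = 2.8

With known observation variance, the Normal–Normal posterior has precision τ_n = τ₀ + n/σ² and mean μ_n = (τ₀μ₀ + (n/σ²)x̄)/τ_n.
Here τ₀ = 1/113.2 = 0.008834 and τ_data = 25/36.9 = 0.677507, so τ_n = 0.686341.
Rearranging for μ₀: μ₀ = (μ_n·τ_n − τ_data·x̄)/τ₀ = (8.8215·0.686341 − 0.677507·8.9) / 0.008834 = 0.024745/0.008834 ≈ 2.8.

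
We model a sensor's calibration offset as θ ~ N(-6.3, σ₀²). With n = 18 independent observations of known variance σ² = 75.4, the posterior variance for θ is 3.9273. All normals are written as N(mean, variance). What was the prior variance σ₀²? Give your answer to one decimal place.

σ₀² = 62.9

For the Normal–Normal model with known σ², precisions add: τ_n = τ₀ + n/σ².
So 1/σ₀² = 1/3.9273 − 18/75.4 = 0.254628 − 0.238727 = 0.015901.
Hence σ₀² = 1/0.015901 ≈ 62.9.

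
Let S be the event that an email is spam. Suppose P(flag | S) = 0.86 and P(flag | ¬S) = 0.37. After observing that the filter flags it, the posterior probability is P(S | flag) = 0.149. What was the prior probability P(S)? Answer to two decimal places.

P(S) = 0.07

In odds form, posterior odds = prior odds × likelihood ratio, so prior odds = posterior odds ÷ LR.
Posterior odds = 0.149/(1−0.149) = 0.1751. LR = 0.86/0.37 = 2.3243.
Prior odds = 0.1751/2.3243 = 0.0753, so P(S) = 0.0753/(1+0.0753) ≈ 0.07.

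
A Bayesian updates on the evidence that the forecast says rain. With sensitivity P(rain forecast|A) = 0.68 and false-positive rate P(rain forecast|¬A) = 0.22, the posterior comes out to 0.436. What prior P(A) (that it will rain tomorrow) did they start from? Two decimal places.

In odds form, posterior odds = prior odds × likelihood ratio, so prior odds = posterior odds ÷ LR.
Posterior odds = 0.436/(1−0.436) = 0.7730. LR = 0.68/0.22 = 3.0909.
Prior odds = 0.7730/3.0909 = 0.2501, so P(A) = 0.2501/(1+0.2501) ≈ 0.20.

P(A) = 0.20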